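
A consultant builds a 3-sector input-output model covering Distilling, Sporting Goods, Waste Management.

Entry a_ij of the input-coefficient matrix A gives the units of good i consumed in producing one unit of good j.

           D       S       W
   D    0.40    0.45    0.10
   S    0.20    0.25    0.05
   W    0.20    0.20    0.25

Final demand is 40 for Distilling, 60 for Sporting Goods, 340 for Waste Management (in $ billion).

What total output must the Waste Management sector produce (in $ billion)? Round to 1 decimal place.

x_W = 592.9

I − A =
  [   0.60    -0.45    -0.10]
  [  -0.20     0.75    -0.05]
  [  -0.20    -0.20     0.75]
Cofactors of I−A, C_ij = (−1)^(i+j)·(minor ij) (rows/columns in the sector order above):
  C_11 = (0.75)(0.75) − (-0.05)(-0.20) = 0.5525
  C_12 = −[(-0.20)(0.75) − (-0.05)(-0.20)] = 0.1600
  C_13 = (-0.20)(-0.20) − (0.75)(-0.20) = 0.1900
  C_21 = −[(-0.45)(0.75) − (-0.10)(-0.20)] = 0.3575
  C_22 = (0.60)(0.75) − (-0.10)(-0.20) = 0.4300
  C_23 = −[(0.60)(-0.20) − (-0.45)(-0.20)] = 0.2100
  C_31 = (-0.45)(-0.05) − (-0.10)(0.75) = 0.0975
  C_32 = −[(0.60)(-0.05) − (-0.10)(-0.20)] = 0.0500
  C_33 = (0.60)(0.75) − (-0.45)(-0.20) = 0.3600
det(I−A) = Σ_j (I−A)_1j·C_1j = (0.60)(0.5525) + (-0.45)(0.1600) + (-0.10)(0.1900) = 0.2405
adj(I−A) = Cᵀ =
  [ 0.5525   0.3575   0.0975]
  [ 0.1600   0.4300   0.0500]
  [ 0.1900   0.2100   0.3600]
(I − A)⁻¹ = adj(I−A) / det(I−A) ≈
  [   2.2973     1.4865     0.4054]
  [   0.6653     1.7879     0.2079]
  [   0.7900     0.8732     1.4969]
x = (I − A)⁻¹ d = adj(I−A)·d / det(I−A), with det(I−A) = 0.2405:
  x_D = (0.5525·40 + 0.3575·60 + 0.0975·340) / 0.2405 = 76.70 / 0.2405 ≈ 318.9
  x_S = (0.1600·40 + 0.4300·60 + 0.0500·340) / 0.2405 = 49.20 / 0.2405 ≈ 204.6
  x_W = (0.1900·40 + 0.2100·60 + 0.3600·340) / 0.2405 = 142.60 / 0.2405 ≈ 592.9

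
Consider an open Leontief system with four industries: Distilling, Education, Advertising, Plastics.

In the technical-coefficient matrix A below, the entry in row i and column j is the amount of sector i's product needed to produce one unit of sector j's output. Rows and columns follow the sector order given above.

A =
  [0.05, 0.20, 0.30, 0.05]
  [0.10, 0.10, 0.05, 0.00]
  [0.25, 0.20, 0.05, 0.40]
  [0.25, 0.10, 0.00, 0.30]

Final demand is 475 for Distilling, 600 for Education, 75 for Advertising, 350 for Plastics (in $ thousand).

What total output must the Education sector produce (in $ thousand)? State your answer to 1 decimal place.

I − A =
  [   0.95    -0.20    -0.30    -0.05]
  [  -0.10     0.90    -0.05     0.00]
  [  -0.25    -0.20     0.95    -0.40]
  [  -0.25    -0.10     0.00     0.70]
Compute the cofactors C_ij = (−1)^(i+j)·(3×3 minor ij) of I−A; the adjugate is their transpose:
adj(I−A) = Cᵀ =
  [ 0.589500   0.191750   0.196250   0.154250]
  [ 0.080250   0.537375   0.053625   0.036375]
  [ 0.265500   0.224750   0.572750   0.346250]
  [ 0.222000   0.145250   0.077750   0.707750]
det(I−A) = Σ_j (I−A)_1j·C_1j = (0.95)(0.589500) + (-0.20)(0.080250) + (-0.30)(0.265500) + (-0.05)(0.222000) = 0.453225
(I − A)⁻¹ = adj(I−A) / det(I−A) ≈
  [   1.3007     0.4231     0.4330     0.3403]
  [   0.1771     1.1857     0.1183     0.0803]
  [   0.5858     0.4959     1.2637     0.7640]
  [   0.4898     0.3205     0.1715     1.5616]
x = (I − A)⁻¹ d = adj(I−A)·d / det(I−A), with det(I−A) = 0.453225:
  x_1 = (0.589500·475 + 0.191750·600 + 0.196250·75 + 0.154250·350) / 0.453225 = 463.76875 / 0.453225 ≈ 1023.3
  x_2 = (0.080250·475 + 0.537375·600 + 0.053625·75 + 0.036375·350) / 0.453225 = 377.296875 / 0.453225 ≈ 832.5
  x_3 = (0.265500·475 + 0.224750·600 + 0.572750·75 + 0.346250·350) / 0.453225 = 425.10625 / 0.453225 ≈ 938.0
  x_4 = (0.222000·475 + 0.145250·600 + 0.077750·75 + 0.707750·350) / 0.453225 = 446.14375 / 0.453225 ≈ 984.4

x_2 = 832.5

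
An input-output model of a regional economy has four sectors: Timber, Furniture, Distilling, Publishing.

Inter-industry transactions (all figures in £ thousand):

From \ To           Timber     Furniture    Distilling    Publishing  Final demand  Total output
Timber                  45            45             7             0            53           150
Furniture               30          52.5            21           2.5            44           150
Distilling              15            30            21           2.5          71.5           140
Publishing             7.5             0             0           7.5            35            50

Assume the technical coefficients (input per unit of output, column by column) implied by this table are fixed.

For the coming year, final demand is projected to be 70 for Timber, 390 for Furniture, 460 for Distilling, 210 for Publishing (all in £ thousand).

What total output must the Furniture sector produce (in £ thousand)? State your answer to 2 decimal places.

Technical coefficients a_ij = z_ij / X_j:
  a_TT = 45/150 = 0.30, a_FT = 30/150 = 0.20, a_DT = 15/150 = 0.10, a_PT = 7.5/150 = 0.05
  a_TF = 45/150 = 0.30, a_FF = 52.5/150 = 0.35, a_DF = 30/150 = 0.20, a_PF = 0/150 = 0.00
  a_TD = 7/140 = 0.05, a_FD = 21/140 = 0.15, a_DD = 21/140 = 0.15, a_PD = 0/140 = 0.00
  a_TP = 0/50 = 0.00, a_FP = 2.5/50 = 0.05, a_DP = 2.5/50 = 0.05, a_PP = 7.5/50 = 0.15
I − A =
  [   0.70    -0.30    -0.05     0.00]
  [  -0.20     0.65    -0.15    -0.05]
  [  -0.10    -0.20     0.85    -0.05]
  [  -0.05     0.00     0.00     0.85]
Compute the cofactors C_ij = (−1)^(i+j)·(3×3 minor ij) of I−A; the adjugate is their transpose:
adj(I−A) = Cᵀ =
  [ 0.444125   0.225250   0.065875   0.017125]
  [ 0.159750   0.501375   0.097875   0.035250]
  [ 0.091375   0.145250   0.335000   0.028250]
  [ 0.026125   0.013250   0.003875   0.305000]
det(I−A) = Σ_j (I−A)_1j·C_1j = (0.70)(0.444125) + (-0.30)(0.159750) + (-0.05)(0.091375) + (0.00)(0.026125) = 0.25839375
(I − A)⁻¹ = adj(I−A) / det(I−A) ≈
  [   1.7188     0.8717     0.2549     0.0663]
  [   0.6182     1.9404     0.3788     0.1364]
  [   0.3536     0.5621     1.2965     0.1093]
  [   0.1011     0.0513     0.0150     1.1804]
x = (I − A)⁻¹ d = adj(I−A)·d / det(I−A), with det(I−A) = 0.25839375:
  x_T = (0.444125·70 + 0.225250·390 + 0.065875·460 + 0.017125·210) / 0.25839375 = 152.835 / 0.25839375 ≈ 591.48
  x_F = (0.159750·70 + 0.501375·390 + 0.097875·460 + 0.035250·210) / 0.25839375 = 259.14375 / 0.25839375 ≈ 1002.90
  x_D = (0.091375·70 + 0.145250·390 + 0.335000·460 + 0.028250·210) / 0.25839375 = 223.07625 / 0.25839375 ≈ 863.32
  x_P = (0.026125·70 + 0.013250·390 + 0.003875·460 + 0.305000·210) / 0.25839375 = 72.82875 / 0.25839375 ≈ 281.85

x_F = 1002.90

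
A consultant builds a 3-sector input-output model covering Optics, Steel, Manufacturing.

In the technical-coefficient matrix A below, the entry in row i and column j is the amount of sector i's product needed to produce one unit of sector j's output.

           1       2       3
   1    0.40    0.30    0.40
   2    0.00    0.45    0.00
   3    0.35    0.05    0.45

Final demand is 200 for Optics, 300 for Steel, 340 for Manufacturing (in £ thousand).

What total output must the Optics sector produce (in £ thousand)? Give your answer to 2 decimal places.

x_1 = 1825.84

I − A =
  [   0.60    -0.30    -0.40]
  [   0.00     0.55     0.00]
  [  -0.35    -0.05     0.55]
Cofactors of I−A, C_ij = (−1)^(i+j)·(minor ij) (rows/columns in the sector order above):
  C_11 = (0.55)(0.55) − (0.00)(-0.05) = 0.3025
  C_12 = −[(0.00)(0.55) − (0.00)(-0.35)] = 0.0000
  C_13 = (0.00)(-0.05) − (0.55)(-0.35) = 0.1925
  C_21 = −[(-0.30)(0.55) − (-0.40)(-0.05)] = 0.1850
  C_22 = (0.60)(0.55) − (-0.40)(-0.35) = 0.1900
  C_23 = −[(0.60)(-0.05) − (-0.30)(-0.35)] = 0.1350
  C_31 = (-0.30)(0.00) − (-0.40)(0.55) = 0.2200
  C_32 = −[(0.60)(0.00) − (-0.40)(0.00)] = 0.0000
  C_33 = (0.60)(0.55) − (-0.30)(0.00) = 0.3300
det(I−A) = Σ_j (I−A)_1j·C_1j = (0.60)(0.3025) + (-0.30)(0.0000) + (-0.40)(0.1925) = 0.1045
adj(I−A) = Cᵀ =
  [ 0.3025   0.1850   0.2200]
  [ 0.0000   0.1900   0.0000]
  [ 0.1925   0.1350   0.3300]
(I − A)⁻¹ = adj(I−A) / det(I−A) ≈
  [   2.8947     1.7703     2.1053]
  [   0.0000     1.8182     0.0000]
  [   1.8421     1.2919     3.1579]
x = (I − A)⁻¹ d = adj(I−A)·d / det(I−A), with det(I−A) = 0.1045:
  x_1 = (0.3025·200 + 0.1850·300 + 0.2200·340) / 0.1045 = 190.80 / 0.1045 ≈ 1825.84
  x_2 = (0.0000·200 + 0.1900·300 + 0.0000·340) / 0.1045 = 57.00 / 0.1045 ≈ 545.45
  x_3 = (0.1925·200 + 0.1350·300 + 0.3300·340) / 0.1045 = 191.20 / 0.1045 ≈ 1829.67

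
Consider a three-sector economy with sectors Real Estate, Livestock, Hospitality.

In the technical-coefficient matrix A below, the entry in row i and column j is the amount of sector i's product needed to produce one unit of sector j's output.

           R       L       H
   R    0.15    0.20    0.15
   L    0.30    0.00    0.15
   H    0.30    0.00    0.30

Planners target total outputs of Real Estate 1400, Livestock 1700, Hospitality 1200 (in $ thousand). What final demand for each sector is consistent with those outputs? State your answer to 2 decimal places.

I − A =
  [   0.85    -0.20    -0.15]
  [  -0.30     1.00    -0.15]
  [  -0.30     0.00     0.70]
d = (I − A) x:
  d_R = (+0.85)·1400 + (-0.20)·1700 + (-0.15)·1200 = 670.00
  d_L = (-0.30)·1400 + (+1.00)·1700 + (-0.15)·1200 = 1100.00
  d_H = (-0.30)·1400 + (+0.00)·1700 + (+0.70)·1200 = 420.00

d_R = 670.00, d_L = 1100.00, d_H = 420.00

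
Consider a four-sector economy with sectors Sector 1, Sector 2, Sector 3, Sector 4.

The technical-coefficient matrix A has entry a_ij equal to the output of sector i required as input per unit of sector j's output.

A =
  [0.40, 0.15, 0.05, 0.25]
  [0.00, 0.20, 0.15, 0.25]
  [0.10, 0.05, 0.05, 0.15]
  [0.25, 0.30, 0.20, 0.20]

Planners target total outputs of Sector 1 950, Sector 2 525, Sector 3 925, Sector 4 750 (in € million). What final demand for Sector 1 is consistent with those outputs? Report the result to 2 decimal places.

I − A =
  [   0.60    -0.15    -0.05    -0.25]
  [   0.00     0.80    -0.15    -0.25]
  [  -0.10    -0.05     0.95    -0.15]
  [  -0.25    -0.30    -0.20     0.80]
d = (I − A) x:
  d_1 = (+0.60)·950 + (-0.15)·525 + (-0.05)·925 + (-0.25)·750 = 257.50
  d_2 = (+0.00)·950 + (+0.80)·525 + (-0.15)·925 + (-0.25)·750 = 93.75
  d_3 = (-0.10)·950 + (-0.05)·525 + (+0.95)·925 + (-0.15)·750 = 645.00
  d_4 = (-0.25)·950 + (-0.30)·525 + (-0.20)·925 + (+0.80)·750 = 20.00

d_1 = 257.50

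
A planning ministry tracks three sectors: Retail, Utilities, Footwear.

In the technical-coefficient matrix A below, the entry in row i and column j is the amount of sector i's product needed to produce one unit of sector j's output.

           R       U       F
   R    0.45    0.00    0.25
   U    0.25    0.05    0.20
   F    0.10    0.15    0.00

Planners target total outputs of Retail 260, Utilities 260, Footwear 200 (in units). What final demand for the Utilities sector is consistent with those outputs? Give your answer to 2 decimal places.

d_U = 142.00

I − A =
  [   0.55     0.00    -0.25]
  [  -0.25     0.95    -0.20]
  [  -0.10    -0.15     1.00]
d = (I − A) x:
  d_R = (+0.55)·260 + (+0.00)·260 + (-0.25)·200 = 93.00
  d_U = (-0.25)·260 + (+0.95)·260 + (-0.20)·200 = 142.00
  d_F = (-0.10)·260 + (-0.15)·260 + (+1.00)·200 = 135.00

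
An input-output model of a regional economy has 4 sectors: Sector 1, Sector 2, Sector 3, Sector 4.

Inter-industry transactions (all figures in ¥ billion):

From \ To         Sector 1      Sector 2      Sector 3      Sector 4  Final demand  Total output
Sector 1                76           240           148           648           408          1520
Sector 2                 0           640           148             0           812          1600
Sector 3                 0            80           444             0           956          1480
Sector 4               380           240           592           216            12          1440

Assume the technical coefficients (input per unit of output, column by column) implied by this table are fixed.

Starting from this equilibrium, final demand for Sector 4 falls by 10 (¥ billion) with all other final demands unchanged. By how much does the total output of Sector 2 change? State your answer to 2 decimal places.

Technical coefficients a_ij = z_ij / X_j:
  a_11 = 76/1520 = 0.05, a_21 = 0/1520 = 0.00, a_31 = 0/1520 = 0.00, a_41 = 380/1520 = 0.25
  a_12 = 240/1600 = 0.15, a_22 = 640/1600 = 0.40, a_32 = 80/1600 = 0.05, a_42 = 240/1600 = 0.15
  a_13 = 148/1480 = 0.10, a_23 = 148/1480 = 0.10, a_33 = 444/1480 = 0.30, a_43 = 592/1480 = 0.40
  a_14 = 648/1440 = 0.45, a_24 = 0/1440 = 0.00, a_34 = 0/1440 = 0.00, a_44 = 216/1440 = 0.15
I − A =
  [   0.95    -0.15    -0.10    -0.45]
  [   0.00     0.60    -0.10     0.00]
  [   0.00    -0.05     0.70     0.00]
  [  -0.25    -0.15    -0.40     0.85]
Compute the cofactors C_ij = (−1)^(i+j)·(3×3 minor ij) of I−A; the adjugate is their transpose:
adj(I−A) = Cᵀ =
  [ 0.35275   0.14975   0.17850   0.18675]
  [ 0.00000   0.48650   0.06950   0.00000]
  [ 0.00000   0.03475   0.41700   0.00000]
  [ 0.10375   0.14625   0.26100   0.39425]
det(I−A) = Σ_j (I−A)_1j·C_1j = (0.95)(0.35275) + (-0.15)(0.00000) + (-0.10)(0.00000) + (-0.45)(0.10375) = 0.288425
(I − A)⁻¹ = adj(I−A) / det(I−A) ≈
  [   1.2230     0.5192     0.6189     0.6475]
  [   0.0000     1.6867     0.2410     0.0000]
  [   0.0000     0.1205     1.4458     0.0000]
  [   0.3597     0.5071     0.9049     1.3669]
Δx = (I − A)⁻¹ Δd with Δd having -10 in the Sector 4 component and 0 elsewhere.
So Δx_2 = L_24 · (-10), where L_24 = adj(I−A)_24 / det(I−A) = 0.00000 / 0.288425.
Δx_2 = 0.00000 × (-10) / 0.288425 = 0.00 / 0.288425 = 0.00.

Δx_2 = 0.00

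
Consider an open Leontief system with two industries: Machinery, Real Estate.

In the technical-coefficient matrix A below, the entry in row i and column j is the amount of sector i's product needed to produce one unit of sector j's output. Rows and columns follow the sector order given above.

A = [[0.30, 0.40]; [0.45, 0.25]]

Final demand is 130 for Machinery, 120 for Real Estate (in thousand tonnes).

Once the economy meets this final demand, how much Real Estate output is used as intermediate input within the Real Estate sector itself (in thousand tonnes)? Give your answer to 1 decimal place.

I − A =
  [   0.70    -0.40]
  [  -0.45     0.75]
det(I−A) = (0.70)(0.75) − (-0.40)(-0.45) = 0.3450
adj(I−A) = [[0.75, 0.40], [0.45, 0.70]]
(I − A)⁻¹ = adj(I−A) / det(I−A) ≈
  [   2.1739     1.1594]
  [   1.3043     2.0290]
First solve x = (I − A)⁻¹ d = adj(I−A)·d / det(I−A); in particular x_2 = (0.45·130 + 0.70·120) / 0.3450 = 142.50 / 0.3450 ≈ 413.043.
Intermediate flow from 2 to 2: z_22 = a_22 · x_2 = 0.25 × 142.50 / 0.3450 = 35.625 / 0.3450 ≈ 103.3.

z_22 = 103.3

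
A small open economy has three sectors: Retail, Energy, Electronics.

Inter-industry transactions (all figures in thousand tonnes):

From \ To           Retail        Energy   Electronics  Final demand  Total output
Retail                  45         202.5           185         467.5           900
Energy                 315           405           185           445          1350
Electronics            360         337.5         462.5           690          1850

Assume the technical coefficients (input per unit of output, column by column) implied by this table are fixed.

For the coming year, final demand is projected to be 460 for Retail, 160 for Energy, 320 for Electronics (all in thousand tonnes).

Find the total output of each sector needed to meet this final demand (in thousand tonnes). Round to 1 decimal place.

x_1 = 710.7, x_2 = 733.9, x_3 = 1050.3

Technical coefficients a_ij = z_ij / X_j:
  a_11 = 45/900 = 0.05, a_21 = 315/900 = 0.35, a_31 = 360/900 = 0.40
  a_12 = 202.5/1350 = 0.15, a_22 = 405/1350 = 0.30, a_32 = 337.5/1350 = 0.25
  a_13 = 185/1850 = 0.10, a_23 = 185/1850 = 0.10, a_33 = 462.5/1850 = 0.25
I − A =
  [   0.95    -0.15    -0.10]
  [  -0.35     0.70    -0.10]
  [  -0.40    -0.25     0.75]
Cofactors of I−A, C_ij = (−1)^(i+j)·(minor ij) (rows/columns in the sector order above):
  C_11 = (0.70)(0.75) − (-0.10)(-0.25) = 0.5000
  C_12 = −[(-0.35)(0.75) − (-0.10)(-0.40)] = 0.3025
  C_13 = (-0.35)(-0.25) − (0.70)(-0.40) = 0.3675
  C_21 = −[(-0.15)(0.75) − (-0.10)(-0.25)] = 0.1375
  C_22 = (0.95)(0.75) − (-0.10)(-0.40) = 0.6725
  C_23 = −[(0.95)(-0.25) − (-0.15)(-0.40)] = 0.2975
  C_31 = (-0.15)(-0.10) − (-0.10)(0.70) = 0.0850
  C_32 = −[(0.95)(-0.10) − (-0.10)(-0.35)] = 0.1300
  C_33 = (0.95)(0.70) − (-0.15)(-0.35) = 0.6125
det(I−A) = Σ_j (I−A)_1j·C_1j = (0.95)(0.5000) + (-0.15)(0.3025) + (-0.10)(0.3675) = 0.392875
adj(I−A) = Cᵀ =
  [ 0.5000   0.1375   0.0850]
  [ 0.3025   0.6725   0.1300]
  [ 0.3675   0.2975   0.6125]
(I − A)⁻¹ = adj(I−A) / det(I−A) ≈
  [   1.2727     0.3500     0.2164]
  [   0.7700     1.7117     0.3309]
  [   0.9354     0.7572     1.5590]
x = (I − A)⁻¹ d = adj(I−A)·d / det(I−A), with det(I−A) = 0.392875:
  x_1 = (0.5000·460 + 0.1375·160 + 0.0850·320) / 0.392875 = 279.20 / 0.392875 ≈ 710.7
  x_2 = (0.3025·460 + 0.6725·160 + 0.1300·320) / 0.392875 = 288.35 / 0.392875 ≈ 733.9
  x_3 = (0.3675·460 + 0.2975·160 + 0.6125·320) / 0.392875 = 412.65 / 0.392875 ≈ 1050.3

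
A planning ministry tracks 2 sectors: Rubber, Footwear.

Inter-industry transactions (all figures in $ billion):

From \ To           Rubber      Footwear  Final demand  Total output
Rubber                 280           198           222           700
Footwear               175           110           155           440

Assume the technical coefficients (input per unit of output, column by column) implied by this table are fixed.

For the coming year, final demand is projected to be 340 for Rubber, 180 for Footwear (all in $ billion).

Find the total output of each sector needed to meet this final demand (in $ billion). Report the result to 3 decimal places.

x_1 = 995.556, x_2 = 571.852

Technical coefficients a_ij = z_ij / X_j:
  a_11 = 280/700 = 0.40, a_21 = 175/700 = 0.25
  a_12 = 198/440 = 0.45, a_22 = 110/440 = 0.25
I − A =
  [   0.60    -0.45]
  [  -0.25     0.75]
det(I−A) = (0.60)(0.75) − (-0.45)(-0.25) = 0.3375
adj(I−A) = [[0.75, 0.45], [0.25, 0.60]]
(I − A)⁻¹ = adj(I−A) / det(I−A) ≈
  [   2.2222     1.3333]
  [   0.7407     1.7778]
x = (I − A)⁻¹ d = adj(I−A)·d / det(I−A), with det(I−A) = 0.3375:
  x_1 = (0.75·340 + 0.45·180) / 0.3375 = 336.00 / 0.3375 ≈ 995.556
  x_2 = (0.25·340 + 0.60·180) / 0.3375 = 193.00 / 0.3375 ≈ 571.852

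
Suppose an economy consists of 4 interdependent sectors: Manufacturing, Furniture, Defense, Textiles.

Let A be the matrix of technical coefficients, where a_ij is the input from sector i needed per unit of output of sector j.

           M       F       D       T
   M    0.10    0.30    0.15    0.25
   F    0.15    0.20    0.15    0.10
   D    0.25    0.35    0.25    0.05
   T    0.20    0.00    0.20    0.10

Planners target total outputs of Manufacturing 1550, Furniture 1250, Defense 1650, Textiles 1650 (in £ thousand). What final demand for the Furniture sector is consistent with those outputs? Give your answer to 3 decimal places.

I − A =
  [   0.90    -0.30    -0.15    -0.25]
  [  -0.15     0.80    -0.15    -0.10]
  [  -0.25    -0.35     0.75    -0.05]
  [  -0.20     0.00    -0.20     0.90]
d = (I − A) x:
  d_M = (+0.90)·1550 + (-0.30)·1250 + (-0.15)·1650 + (-0.25)·1650 = 360.000
  d_F = (-0.15)·1550 + (+0.80)·1250 + (-0.15)·1650 + (-0.10)·1650 = 355.000
  d_D = (-0.25)·1550 + (-0.35)·1250 + (+0.75)·1650 + (-0.05)·1650 = 330.000
  d_T = (-0.20)·1550 + (+0.00)·1250 + (-0.20)·1650 + (+0.90)·1650 = 845.000

d_F = 355.000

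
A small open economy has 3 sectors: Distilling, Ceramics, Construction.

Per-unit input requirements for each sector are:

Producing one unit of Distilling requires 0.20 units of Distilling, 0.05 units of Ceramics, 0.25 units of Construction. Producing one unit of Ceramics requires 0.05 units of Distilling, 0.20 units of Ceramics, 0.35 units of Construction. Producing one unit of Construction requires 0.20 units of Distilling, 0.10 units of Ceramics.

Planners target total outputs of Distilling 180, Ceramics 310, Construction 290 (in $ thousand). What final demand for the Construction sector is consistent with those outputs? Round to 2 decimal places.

d_3 = 136.50

I − A =
  [   0.80    -0.05    -0.20]
  [  -0.05     0.80    -0.10]
  [  -0.25    -0.35     1.00]
d = (I − A) x:
  d_1 = (+0.80)·180 + (-0.05)·310 + (-0.20)·290 = 70.50
  d_2 = (-0.05)·180 + (+0.80)·310 + (-0.10)·290 = 210.00
  d_3 = (-0.25)·180 + (-0.35)·310 + (+1.00)·290 = 136.50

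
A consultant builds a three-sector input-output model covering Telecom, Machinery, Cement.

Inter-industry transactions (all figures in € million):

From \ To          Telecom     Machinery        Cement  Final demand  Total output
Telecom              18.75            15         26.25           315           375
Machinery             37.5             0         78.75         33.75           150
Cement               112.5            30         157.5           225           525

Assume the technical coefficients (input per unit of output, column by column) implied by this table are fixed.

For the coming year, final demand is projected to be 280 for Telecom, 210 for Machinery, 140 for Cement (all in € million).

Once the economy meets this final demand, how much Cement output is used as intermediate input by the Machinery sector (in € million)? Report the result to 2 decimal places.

Technical coefficients a_ij = z_ij / X_j:
  a_11 = 18.75/375 = 0.05, a_21 = 37.5/375 = 0.10, a_31 = 112.5/375 = 0.30
  a_12 = 15/150 = 0.10, a_22 = 0/150 = 0.00, a_32 = 30/150 = 0.20
  a_13 = 26.25/525 = 0.05, a_23 = 78.75/525 = 0.15, a_33 = 157.5/525 = 0.30
I − A =
  [   0.95    -0.10    -0.05]
  [  -0.10     1.00    -0.15]
  [  -0.30    -0.20     0.70]
Cofactors of I−A, C_ij = (−1)^(i+j)·(minor ij) (rows/columns in the sector order above):
  C_11 = (1.00)(0.70) − (-0.15)(-0.20) = 0.6700
  C_12 = −[(-0.10)(0.70) − (-0.15)(-0.30)] = 0.1150
  C_13 = (-0.10)(-0.20) − (1.00)(-0.30) = 0.3200
  C_21 = −[(-0.10)(0.70) − (-0.05)(-0.20)] = 0.0800
  C_22 = (0.95)(0.70) − (-0.05)(-0.30) = 0.6500
  C_23 = −[(0.95)(-0.20) − (-0.10)(-0.30)] = 0.2200
  C_31 = (-0.10)(-0.15) − (-0.05)(1.00) = 0.0650
  C_32 = −[(0.95)(-0.15) − (-0.05)(-0.10)] = 0.1475
  C_33 = (0.95)(1.00) − (-0.10)(-0.10) = 0.9400
det(I−A) = Σ_j (I−A)_1j·C_1j = (0.95)(0.6700) + (-0.10)(0.1150) + (-0.05)(0.3200) = 0.6090
adj(I−A) = Cᵀ =
  [ 0.6700   0.0800   0.0650]
  [ 0.1150   0.6500   0.1475]
  [ 0.3200   0.2200   0.9400]
(I − A)⁻¹ = adj(I−A) / det(I−A) ≈
  [   1.1002     0.1314     0.1067]
  [   0.1888     1.0673     0.2422]
  [   0.5255     0.3612     1.5435]
First solve x = (I − A)⁻¹ d = adj(I−A)·d / det(I−A); in particular x_2 = (0.1150·280 + 0.6500·210 + 0.1475·140) / 0.6090 = 189.35 / 0.6090 ≈ 310.9195.
Intermediate flow from 3 to 2: z_32 = a_32 · x_2 = 0.20 × 189.35 / 0.6090 = 37.87 / 0.6090 ≈ 62.18.

z_32 = 62.18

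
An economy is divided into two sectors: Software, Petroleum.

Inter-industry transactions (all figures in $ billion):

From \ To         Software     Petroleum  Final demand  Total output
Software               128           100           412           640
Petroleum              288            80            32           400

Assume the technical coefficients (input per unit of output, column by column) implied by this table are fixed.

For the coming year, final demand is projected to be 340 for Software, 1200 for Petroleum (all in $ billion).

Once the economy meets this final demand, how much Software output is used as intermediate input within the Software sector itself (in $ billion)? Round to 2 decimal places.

z_SS = 216.87

Technical coefficients a_ij = z_ij / X_j:
  a_SS = 128/640 = 0.20, a_PS = 288/640 = 0.45
  a_SP = 100/400 = 0.25, a_PP = 80/400 = 0.20
I − A =
  [   0.80    -0.25]
  [  -0.45     0.80]
det(I−A) = (0.80)(0.80) − (-0.25)(-0.45) = 0.5275
adj(I−A) = [[0.80, 0.25], [0.45, 0.80]]
(I − A)⁻¹ = adj(I−A) / det(I−A) ≈
  [   1.5166     0.4739]
  [   0.8531     1.5166]
First solve x = (I − A)⁻¹ d = adj(I−A)·d / det(I−A); in particular x_S = (0.80·340 + 0.25·1200) / 0.5275 = 572.00 / 0.5275 ≈ 1084.3602.
Intermediate flow from S to S: z_SS = a_SS · x_S = 0.20 × 572.00 / 0.5275 = 114.40 / 0.5275 ≈ 216.87.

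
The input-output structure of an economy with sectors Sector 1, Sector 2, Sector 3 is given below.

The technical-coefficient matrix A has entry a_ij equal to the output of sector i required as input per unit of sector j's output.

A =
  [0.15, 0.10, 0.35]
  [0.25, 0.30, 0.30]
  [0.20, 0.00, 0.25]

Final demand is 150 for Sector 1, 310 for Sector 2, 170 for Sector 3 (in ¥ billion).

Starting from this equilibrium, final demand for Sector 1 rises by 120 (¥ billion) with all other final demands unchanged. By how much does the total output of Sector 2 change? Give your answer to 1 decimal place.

Δx_2 = 79.7

I − A =
  [   0.85    -0.10    -0.35]
  [  -0.25     0.70    -0.30]
  [  -0.20     0.00     0.75]
Cofactors of I−A, C_ij = (−1)^(i+j)·(minor ij) (rows/columns in the sector order above):
  C_11 = (0.70)(0.75) − (-0.30)(0.00) = 0.5250
  C_12 = −[(-0.25)(0.75) − (-0.30)(-0.20)] = 0.2475
  C_13 = (-0.25)(0.00) − (0.70)(-0.20) = 0.1400
  C_21 = −[(-0.10)(0.75) − (-0.35)(0.00)] = 0.0750
  C_22 = (0.85)(0.75) − (-0.35)(-0.20) = 0.5675
  C_23 = −[(0.85)(0.00) − (-0.10)(-0.20)] = 0.0200
  C_31 = (-0.10)(-0.30) − (-0.35)(0.70) = 0.2750
  C_32 = −[(0.85)(-0.30) − (-0.35)(-0.25)] = 0.3425
  C_33 = (0.85)(0.70) − (-0.10)(-0.25) = 0.5700
det(I−A) = Σ_j (I−A)_1j·C_1j = (0.85)(0.5250) + (-0.10)(0.2475) + (-0.35)(0.1400) = 0.3725
adj(I−A) = Cᵀ =
  [ 0.5250   0.0750   0.2750]
  [ 0.2475   0.5675   0.3425]
  [ 0.1400   0.0200   0.5700]
(I − A)⁻¹ = adj(I−A) / det(I−A) ≈
  [   1.4094     0.2013     0.7383]
  [   0.6644     1.5235     0.9195]
  [   0.3758     0.0537     1.5302]
Δx = (I − A)⁻¹ Δd with Δd having +120 in the Sector 1 component and 0 elsewhere.
So Δx_2 = L_21 · (+120), where L_21 = adj(I−A)_21 / det(I−A) = 0.2475 / 0.3725.
Δx_2 = 0.2475 × (+120) / 0.3725 = 29.70 / 0.3725 ≈ 79.7.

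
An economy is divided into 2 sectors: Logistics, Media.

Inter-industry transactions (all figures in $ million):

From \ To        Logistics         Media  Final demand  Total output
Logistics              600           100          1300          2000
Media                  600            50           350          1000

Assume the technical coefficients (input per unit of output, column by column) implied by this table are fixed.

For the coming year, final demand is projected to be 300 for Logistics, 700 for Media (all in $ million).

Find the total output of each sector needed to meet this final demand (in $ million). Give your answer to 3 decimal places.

x_L = 559.055, x_M = 913.386

Technical coefficients a_ij = z_ij / X_j:
  a_LL = 600/2000 = 0.30, a_ML = 600/2000 = 0.30
  a_LM = 100/1000 = 0.10, a_MM = 50/1000 = 0.05
I − A =
  [   0.70    -0.10]
  [  -0.30     0.95]
det(I−A) = (0.70)(0.95) − (-0.10)(-0.30) = 0.6350
adj(I−A) = [[0.95, 0.10], [0.30, 0.70]]
(I − A)⁻¹ = adj(I−A) / det(I−A) ≈
  [   1.4961     0.1575]
  [   0.4724     1.1024]
x = (I − A)⁻¹ d = adj(I−A)·d / det(I−A), with det(I−A) = 0.6350:
  x_L = (0.95·300 + 0.10·700) / 0.6350 = 355.00 / 0.6350 ≈ 559.055
  x_M = (0.30·300 + 0.70·700) / 0.6350 = 580.00 / 0.6350 ≈ 913.386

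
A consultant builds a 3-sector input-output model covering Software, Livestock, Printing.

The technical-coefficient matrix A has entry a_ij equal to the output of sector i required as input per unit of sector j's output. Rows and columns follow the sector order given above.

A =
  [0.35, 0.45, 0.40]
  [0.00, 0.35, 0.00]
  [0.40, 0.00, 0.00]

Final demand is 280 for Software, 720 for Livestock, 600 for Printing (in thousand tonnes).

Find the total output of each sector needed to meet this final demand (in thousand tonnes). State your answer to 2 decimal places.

I − A =
  [   0.65    -0.45    -0.40]
  [   0.00     0.65     0.00]
  [  -0.40     0.00     1.00]
Cofactors of I−A, C_ij = (−1)^(i+j)·(minor ij) (rows/columns in the sector order above):
  C_11 = (0.65)(1.00) − (0.00)(0.00) = 0.6500
  C_12 = −[(0.00)(1.00) − (0.00)(-0.40)] = 0.0000
  C_13 = (0.00)(0.00) − (0.65)(-0.40) = 0.2600
  C_21 = −[(-0.45)(1.00) − (-0.40)(0.00)] = 0.4500
  C_22 = (0.65)(1.00) − (-0.40)(-0.40) = 0.4900
  C_23 = −[(0.65)(0.00) − (-0.45)(-0.40)] = 0.1800
  C_31 = (-0.45)(0.00) − (-0.40)(0.65) = 0.2600
  C_32 = −[(0.65)(0.00) − (-0.40)(0.00)] = 0.0000
  C_33 = (0.65)(0.65) − (-0.45)(0.00) = 0.4225
det(I−A) = Σ_j (I−A)_1j·C_1j = (0.65)(0.6500) + (-0.45)(0.0000) + (-0.40)(0.2600) = 0.3185
adj(I−A) = Cᵀ =
  [ 0.6500   0.4500   0.2600]
  [ 0.0000   0.4900   0.0000]
  [ 0.2600   0.1800   0.4225]
(I − A)⁻¹ = adj(I−A) / det(I−A) ≈
  [   2.0408     1.4129     0.8163]
  [   0.0000     1.5385     0.0000]
  [   0.8163     0.5651     1.3265]
x = (I − A)⁻¹ d = adj(I−A)·d / det(I−A), with det(I−A) = 0.3185:
  x_1 = (0.6500·280 + 0.4500·720 + 0.2600·600) / 0.3185 = 662.00 / 0.3185 ≈ 2078.49
  x_2 = (0.0000·280 + 0.4900·720 + 0.0000·600) / 0.3185 = 352.80 / 0.3185 ≈ 1107.69
  x_3 = (0.2600·280 + 0.1800·720 + 0.4225·600) / 0.3185 = 455.90 / 0.3185 ≈ 1431.40

x_1 = 2078.49, x_2 = 1107.69, x_3 = 1431.40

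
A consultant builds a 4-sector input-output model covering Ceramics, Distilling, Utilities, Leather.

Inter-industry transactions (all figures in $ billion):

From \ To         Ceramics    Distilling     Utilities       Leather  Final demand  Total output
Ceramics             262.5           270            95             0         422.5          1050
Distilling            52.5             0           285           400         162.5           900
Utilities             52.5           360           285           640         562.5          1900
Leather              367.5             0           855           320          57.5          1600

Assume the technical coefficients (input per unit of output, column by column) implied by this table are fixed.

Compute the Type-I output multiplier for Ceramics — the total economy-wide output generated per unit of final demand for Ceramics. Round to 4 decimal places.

Technical coefficients a_ij = z_ij / X_j:
  a_CC = 262.5/1050 = 0.25, a_DC = 52.5/1050 = 0.05, a_UC = 52.5/1050 = 0.05, a_LC = 367.5/1050 = 0.35
  a_CD = 270/900 = 0.30, a_DD = 0/900 = 0.00, a_UD = 360/900 = 0.40, a_LD = 0/900 = 0.00
  a_CU = 95/1900 = 0.05, a_DU = 285/1900 = 0.15, a_UU = 285/1900 = 0.15, a_LU = 855/1900 = 0.45
  a_CL = 0/1600 = 0.00, a_DL = 400/1600 = 0.25, a_UL = 640/1600 = 0.40, a_LL = 320/1600 = 0.20
I − A =
  [   0.75    -0.30    -0.05     0.00]
  [  -0.05     1.00    -0.15    -0.25]
  [  -0.05    -0.40     0.85    -0.40]
  [  -0.35     0.00    -0.45     0.80]
Compute the cofactors C_ij = (−1)^(i+j)·(3×3 minor ij) of I−A; the adjugate is their transpose:
adj(I−A) = Cᵀ =
  [ 0.40700   0.16600   0.10975   0.10675]
  [ 0.13200   0.36600   0.18075   0.20475]
  [ 0.23100   0.29400   0.56175   0.37275]
  [ 0.30800   0.23800   0.36400   0.57400]
det(I−A) = Σ_j (I−A)_1j·C_1j = (0.75)(0.40700) + (-0.30)(0.13200) + (-0.05)(0.23100) + (0.00)(0.30800) = 0.2541
(I − A)⁻¹ = adj(I−A) / det(I−A) ≈
  [   1.60173     0.65329     0.43192     0.42011]
  [   0.51948     1.44038     0.71133     0.80579]
  [   0.90909     1.15702     2.21074     1.46694]
  [   1.21212     0.93664     1.43251     2.25895]
The output multiplier for sector j is the column-j sum of the Leontief inverse (I − A)⁻¹ = adj(I−A) / det(I−A).
Column C of adj(I−A): (0.40700, 0.13200, 0.23100, 0.30800); det(I−A) = 0.2541.
m_C = (0.40700 + 0.13200 + 0.23100 + 0.30800) / 0.2541 = 1.078 / 0.2541 ≈ 4.2424.

m_C = 4.2424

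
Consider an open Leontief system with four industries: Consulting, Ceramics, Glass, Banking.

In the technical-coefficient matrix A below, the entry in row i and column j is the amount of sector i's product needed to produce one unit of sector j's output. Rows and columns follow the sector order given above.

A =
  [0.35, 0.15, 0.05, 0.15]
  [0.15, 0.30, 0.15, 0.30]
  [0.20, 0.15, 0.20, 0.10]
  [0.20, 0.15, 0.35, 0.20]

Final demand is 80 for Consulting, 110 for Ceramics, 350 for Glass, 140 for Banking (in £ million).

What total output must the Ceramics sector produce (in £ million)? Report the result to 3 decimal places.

x_2 = 817.419

I − A =
  [   0.65    -0.15    -0.05    -0.15]
  [  -0.15     0.70    -0.15    -0.30]
  [  -0.20    -0.15     0.80    -0.10]
  [  -0.20    -0.15    -0.35     0.80]
Compute the cofactors C_ij = (−1)^(i+j)·(3×3 minor ij) of I−A; the adjugate is their transpose:
adj(I−A) = Cᵀ =
  [ 0.351500   0.123375   0.099625   0.124625]
  [ 0.186750   0.349750   0.158625   0.186000]
  [ 0.146250   0.114750   0.283375   0.105875]
  [ 0.186875   0.146625   0.178625   0.318750]
det(I−A) = Σ_j (I−A)_1j·C_1j = (0.65)(0.351500) + (-0.15)(0.186750) + (-0.05)(0.146250) + (-0.15)(0.186875) = 0.16511875
(I − A)⁻¹ = adj(I−A) / det(I−A) ≈
  [   2.1288     0.7472     0.6034     0.7548]
  [   1.1310     2.1182     0.9607     1.1265]
  [   0.8857     0.6950     1.7162     0.6412]
  [   1.1318     0.8880     1.0818     1.9304]
x = (I − A)⁻¹ d = adj(I−A)·d / det(I−A), with det(I−A) = 0.16511875:
  x_1 = (0.351500·80 + 0.123375·110 + 0.099625·350 + 0.124625·140) / 0.16511875 = 94.0075 / 0.16511875 ≈ 569.333
  x_2 = (0.186750·80 + 0.349750·110 + 0.158625·350 + 0.186000·140) / 0.16511875 = 134.97125 / 0.16511875 ≈ 817.419
  x_3 = (0.146250·80 + 0.114750·110 + 0.283375·350 + 0.105875·140) / 0.16511875 = 138.32625 / 0.16511875 ≈ 837.738
  x_4 = (0.186875·80 + 0.146625·110 + 0.178625·350 + 0.318750·140) / 0.16511875 = 138.2225 / 0.16511875 ≈ 837.110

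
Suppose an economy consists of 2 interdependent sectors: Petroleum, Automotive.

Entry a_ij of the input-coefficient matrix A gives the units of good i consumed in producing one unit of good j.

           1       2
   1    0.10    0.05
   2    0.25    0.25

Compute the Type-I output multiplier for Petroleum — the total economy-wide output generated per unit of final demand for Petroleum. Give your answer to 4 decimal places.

I − A =
  [   0.90    -0.05]
  [  -0.25     0.75]
det(I−A) = (0.90)(0.75) − (-0.05)(-0.25) = 0.6625
adj(I−A) = [[0.75, 0.05], [0.25, 0.90]]
(I − A)⁻¹ = adj(I−A) / det(I−A) ≈
  [   1.13208     0.07547]
  [   0.37736     1.35849]
The output multiplier for sector j is the column-j sum of the Leontief inverse (I − A)⁻¹ = adj(I−A) / det(I−A).
Column 1 of adj(I−A): (0.75, 0.25); det(I−A) = 0.6625.
m_1 = (0.75 + 0.25) / 0.6625 = 1.00 / 0.6625 ≈ 1.5094.

m_1 = 1.5094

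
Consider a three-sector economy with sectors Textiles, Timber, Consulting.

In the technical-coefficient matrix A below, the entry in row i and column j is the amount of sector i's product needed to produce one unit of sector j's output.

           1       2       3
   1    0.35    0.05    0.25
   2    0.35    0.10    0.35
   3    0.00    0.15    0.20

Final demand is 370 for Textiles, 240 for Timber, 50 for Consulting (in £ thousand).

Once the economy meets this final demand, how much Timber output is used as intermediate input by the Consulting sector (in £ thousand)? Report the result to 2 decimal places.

z_23 = 61.27

I − A =
  [   0.65    -0.05    -0.25]
  [  -0.35     0.90    -0.35]
  [   0.00    -0.15     0.80]
Cofactors of I−A, C_ij = (−1)^(i+j)·(minor ij) (rows/columns in the sector order above):
  C_11 = (0.90)(0.80) − (-0.35)(-0.15) = 0.6675
  C_12 = −[(-0.35)(0.80) − (-0.35)(0.00)] = 0.2800
  C_13 = (-0.35)(-0.15) − (0.90)(0.00) = 0.0525
  C_21 = −[(-0.05)(0.80) − (-0.25)(-0.15)] = 0.0775
  C_22 = (0.65)(0.80) − (-0.25)(0.00) = 0.5200
  C_23 = −[(0.65)(-0.15) − (-0.05)(0.00)] = 0.0975
  C_31 = (-0.05)(-0.35) − (-0.25)(0.90) = 0.2425
  C_32 = −[(0.65)(-0.35) − (-0.25)(-0.35)] = 0.3150
  C_33 = (0.65)(0.90) − (-0.05)(-0.35) = 0.5675
det(I−A) = Σ_j (I−A)_1j·C_1j = (0.65)(0.6675) + (-0.05)(0.2800) + (-0.25)(0.0525) = 0.40675
adj(I−A) = Cᵀ =
  [ 0.6675   0.0775   0.2425]
  [ 0.2800   0.5200   0.3150]
  [ 0.0525   0.0975   0.5675]
(I − A)⁻¹ = adj(I−A) / det(I−A) ≈
  [   1.6411     0.1905     0.5962]
  [   0.6884     1.2784     0.7744]
  [   0.1291     0.2397     1.3952]
First solve x = (I − A)⁻¹ d = adj(I−A)·d / det(I−A); in particular x_3 = (0.0525·370 + 0.0975·240 + 0.5675·50) / 0.40675 = 71.20 / 0.40675 ≈ 175.0461.
Intermediate flow from 2 to 3: z_23 = a_23 · x_3 = 0.35 × 71.20 / 0.40675 = 24.92 / 0.40675 ≈ 61.27.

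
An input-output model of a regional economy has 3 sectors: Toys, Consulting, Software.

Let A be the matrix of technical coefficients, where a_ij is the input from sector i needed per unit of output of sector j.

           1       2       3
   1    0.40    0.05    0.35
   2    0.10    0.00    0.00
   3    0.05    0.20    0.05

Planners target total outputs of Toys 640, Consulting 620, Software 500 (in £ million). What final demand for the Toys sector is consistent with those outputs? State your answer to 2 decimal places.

I − A =
  [   0.60    -0.05    -0.35]
  [  -0.10     1.00     0.00]
  [  -0.05    -0.20     0.95]
d = (I − A) x:
  d_1 = (+0.60)·640 + (-0.05)·620 + (-0.35)·500 = 178.00
  d_2 = (-0.10)·640 + (+1.00)·620 + (+0.00)·500 = 556.00
  d_3 = (-0.05)·640 + (-0.20)·620 + (+0.95)·500 = 319.00

d_1 = 178.00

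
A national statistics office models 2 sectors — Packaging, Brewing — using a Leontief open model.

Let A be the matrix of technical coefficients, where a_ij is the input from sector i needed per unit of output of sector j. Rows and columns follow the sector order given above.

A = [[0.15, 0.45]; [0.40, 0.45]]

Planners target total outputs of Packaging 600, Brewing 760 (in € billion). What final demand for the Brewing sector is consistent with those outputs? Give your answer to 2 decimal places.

d_2 = 178.00

I − A =
  [   0.85    -0.45]
  [  -0.40     0.55]
d = (I − A) x:
  d_1 = (+0.85)·600 + (-0.45)·760 = 168.00
  d_2 = (-0.40)·600 + (+0.55)·760 = 178.00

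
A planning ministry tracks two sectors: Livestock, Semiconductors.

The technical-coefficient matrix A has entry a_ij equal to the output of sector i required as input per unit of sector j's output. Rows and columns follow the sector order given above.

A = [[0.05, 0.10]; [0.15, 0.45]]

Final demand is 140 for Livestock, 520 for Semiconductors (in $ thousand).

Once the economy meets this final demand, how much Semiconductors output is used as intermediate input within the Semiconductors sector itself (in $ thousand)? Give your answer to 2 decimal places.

z_SS = 456.65

I − A =
  [   0.95    -0.10]
  [  -0.15     0.55]
det(I−A) = (0.95)(0.55) − (-0.10)(-0.15) = 0.5075
adj(I−A) = [[0.55, 0.10], [0.15, 0.95]]
(I − A)⁻¹ = adj(I−A) / det(I−A) ≈
  [   1.0837     0.1970]
  [   0.2956     1.8719]
First solve x = (I − A)⁻¹ d = adj(I−A)·d / det(I−A); in particular x_S = (0.15·140 + 0.95·520) / 0.5075 = 515.00 / 0.5075 ≈ 1014.7783.
Intermediate flow from S to S: z_SS = a_SS · x_S = 0.45 × 515.00 / 0.5075 = 231.75 / 0.5075 ≈ 456.65.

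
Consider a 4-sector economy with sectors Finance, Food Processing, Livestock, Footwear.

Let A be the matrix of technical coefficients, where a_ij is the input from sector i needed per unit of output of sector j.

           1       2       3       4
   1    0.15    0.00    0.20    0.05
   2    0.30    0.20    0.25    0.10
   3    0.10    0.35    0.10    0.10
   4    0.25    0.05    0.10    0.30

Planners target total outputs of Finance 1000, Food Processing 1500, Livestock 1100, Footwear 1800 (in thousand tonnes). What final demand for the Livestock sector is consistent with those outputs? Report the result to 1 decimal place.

d_3 = 185.0

I − A =
  [   0.85     0.00    -0.20    -0.05]
  [  -0.30     0.80    -0.25    -0.10]
  [  -0.10    -0.35     0.90    -0.10]
  [  -0.25    -0.05    -0.10     0.70]
d = (I − A) x:
  d_1 = (+0.85)·1000 + (+0.00)·1500 + (-0.20)·1100 + (-0.05)·1800 = 540.0
  d_2 = (-0.30)·1000 + (+0.80)·1500 + (-0.25)·1100 + (-0.10)·1800 = 445.0
  d_3 = (-0.10)·1000 + (-0.35)·1500 + (+0.90)·1100 + (-0.10)·1800 = 185.0
  d_4 = (-0.25)·1000 + (-0.05)·1500 + (-0.10)·1100 + (+0.70)·1800 = 825.0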